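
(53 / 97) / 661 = 53 / 64117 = 0.00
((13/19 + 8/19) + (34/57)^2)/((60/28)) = 0.68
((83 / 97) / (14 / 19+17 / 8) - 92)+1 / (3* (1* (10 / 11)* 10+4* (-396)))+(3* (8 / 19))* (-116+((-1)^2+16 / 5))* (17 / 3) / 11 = -8374751440361 / 50925370540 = -164.45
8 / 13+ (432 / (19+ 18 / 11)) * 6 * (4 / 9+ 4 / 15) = 1326968 / 14755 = 89.93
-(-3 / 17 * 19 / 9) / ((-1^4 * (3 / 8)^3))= -9728 / 1377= -7.06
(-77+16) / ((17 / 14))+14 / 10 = -4151 / 85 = -48.84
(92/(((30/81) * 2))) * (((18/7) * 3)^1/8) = 16767/140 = 119.76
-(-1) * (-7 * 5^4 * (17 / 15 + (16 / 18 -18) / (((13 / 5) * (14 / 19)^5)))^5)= 120982460000982953076025911032716036807746857 / 1310273587554368080675351041146880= 92333739419.11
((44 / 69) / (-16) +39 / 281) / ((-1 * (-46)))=7673 / 3567576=0.00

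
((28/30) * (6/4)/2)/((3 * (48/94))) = 329/720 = 0.46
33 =33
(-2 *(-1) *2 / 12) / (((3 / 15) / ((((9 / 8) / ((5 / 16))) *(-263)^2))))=415014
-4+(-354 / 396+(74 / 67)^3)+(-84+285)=3919520293 / 19850358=197.45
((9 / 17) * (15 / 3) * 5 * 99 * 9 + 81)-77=200543 / 17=11796.65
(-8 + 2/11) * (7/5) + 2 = -492/55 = -8.95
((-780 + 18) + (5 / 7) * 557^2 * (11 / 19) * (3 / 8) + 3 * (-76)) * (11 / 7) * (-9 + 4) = -2757574875 / 7448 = -370243.67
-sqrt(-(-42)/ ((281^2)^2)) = -sqrt(42)/ 78961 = -0.00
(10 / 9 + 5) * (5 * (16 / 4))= 1100 / 9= 122.22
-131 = -131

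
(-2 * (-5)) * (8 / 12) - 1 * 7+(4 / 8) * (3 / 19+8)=427 / 114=3.75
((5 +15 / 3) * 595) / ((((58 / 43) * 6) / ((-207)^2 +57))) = 914791675 / 29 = 31544540.52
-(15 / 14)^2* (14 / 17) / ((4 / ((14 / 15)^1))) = -15 / 68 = -0.22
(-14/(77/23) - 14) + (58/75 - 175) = -158737/825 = -192.41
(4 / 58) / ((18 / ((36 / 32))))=1 / 232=0.00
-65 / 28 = -2.32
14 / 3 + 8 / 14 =110 / 21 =5.24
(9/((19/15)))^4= 332150625/130321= 2548.71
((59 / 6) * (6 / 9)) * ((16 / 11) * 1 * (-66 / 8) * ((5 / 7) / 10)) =-5.62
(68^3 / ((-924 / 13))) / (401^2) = -1021904 / 37145031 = -0.03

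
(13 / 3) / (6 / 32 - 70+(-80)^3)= -208 / 24579351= -0.00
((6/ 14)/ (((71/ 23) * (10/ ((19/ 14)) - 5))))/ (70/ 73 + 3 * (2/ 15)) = 31901/ 739536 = 0.04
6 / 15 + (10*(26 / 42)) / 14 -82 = -59651 / 735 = -81.16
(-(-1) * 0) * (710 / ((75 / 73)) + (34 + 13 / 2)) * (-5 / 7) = 0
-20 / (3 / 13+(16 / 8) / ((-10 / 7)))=17.11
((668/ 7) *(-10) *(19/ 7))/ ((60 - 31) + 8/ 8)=-12692/ 147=-86.34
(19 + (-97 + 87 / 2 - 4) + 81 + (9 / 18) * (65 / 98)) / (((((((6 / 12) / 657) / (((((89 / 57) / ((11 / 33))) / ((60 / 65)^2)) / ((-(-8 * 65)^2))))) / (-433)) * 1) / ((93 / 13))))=439272896547 / 123934720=3544.39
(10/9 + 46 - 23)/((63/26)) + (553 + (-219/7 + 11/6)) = 604987/1134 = 533.50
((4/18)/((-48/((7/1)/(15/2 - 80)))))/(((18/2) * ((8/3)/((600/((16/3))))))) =35/16704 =0.00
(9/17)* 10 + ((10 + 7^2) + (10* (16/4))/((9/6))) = 4639/51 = 90.96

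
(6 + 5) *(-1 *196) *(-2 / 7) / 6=308 / 3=102.67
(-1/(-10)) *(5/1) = 1/2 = 0.50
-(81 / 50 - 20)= 919 / 50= 18.38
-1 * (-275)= 275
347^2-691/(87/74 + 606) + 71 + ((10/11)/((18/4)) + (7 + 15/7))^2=867195131979670/7192689273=120566.19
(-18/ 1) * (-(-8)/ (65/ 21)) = -46.52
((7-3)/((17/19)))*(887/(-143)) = -67412/2431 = -27.73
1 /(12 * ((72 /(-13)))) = -13 /864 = -0.02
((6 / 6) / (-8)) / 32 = -1 / 256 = -0.00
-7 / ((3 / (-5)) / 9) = 105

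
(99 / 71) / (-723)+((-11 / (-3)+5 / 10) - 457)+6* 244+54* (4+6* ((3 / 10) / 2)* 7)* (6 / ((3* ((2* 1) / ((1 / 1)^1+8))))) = 6016.96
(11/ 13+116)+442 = 7265/ 13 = 558.85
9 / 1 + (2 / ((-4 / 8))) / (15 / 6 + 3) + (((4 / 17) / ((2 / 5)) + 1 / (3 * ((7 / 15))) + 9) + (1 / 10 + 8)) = 349179 / 13090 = 26.68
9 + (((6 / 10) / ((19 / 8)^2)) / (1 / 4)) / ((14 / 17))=9.52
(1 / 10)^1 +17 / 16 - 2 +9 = 653 / 80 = 8.16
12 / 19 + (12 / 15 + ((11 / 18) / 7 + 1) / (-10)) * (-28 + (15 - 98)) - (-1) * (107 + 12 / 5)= 265739 / 7980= 33.30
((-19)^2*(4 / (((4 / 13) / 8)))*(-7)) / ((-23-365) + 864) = -9386 / 17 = -552.12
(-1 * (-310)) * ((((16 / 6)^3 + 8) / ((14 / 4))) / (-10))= -6448 / 27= -238.81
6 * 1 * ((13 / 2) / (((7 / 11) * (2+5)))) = 429 / 49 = 8.76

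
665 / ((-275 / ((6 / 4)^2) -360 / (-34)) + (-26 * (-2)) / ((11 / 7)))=-159885 / 18884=-8.47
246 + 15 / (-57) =4669 / 19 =245.74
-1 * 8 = -8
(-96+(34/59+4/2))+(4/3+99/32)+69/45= -2476961/28320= -87.46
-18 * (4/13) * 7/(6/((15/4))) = -315/13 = -24.23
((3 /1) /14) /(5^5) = 3 /43750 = 0.00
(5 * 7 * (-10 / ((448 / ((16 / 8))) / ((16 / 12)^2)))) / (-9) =0.31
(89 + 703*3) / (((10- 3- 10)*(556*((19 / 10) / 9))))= -6.24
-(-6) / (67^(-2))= 26934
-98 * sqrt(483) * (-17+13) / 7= 56 * sqrt(483)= 1230.73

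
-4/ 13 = -0.31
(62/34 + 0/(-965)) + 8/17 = 39/17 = 2.29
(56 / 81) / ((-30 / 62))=-1736 / 1215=-1.43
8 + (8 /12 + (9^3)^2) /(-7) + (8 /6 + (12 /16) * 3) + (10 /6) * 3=-6375907 /84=-75903.65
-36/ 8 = -9/ 2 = -4.50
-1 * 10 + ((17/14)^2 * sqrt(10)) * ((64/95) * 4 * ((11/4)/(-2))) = -25432 * sqrt(10)/4655 - 10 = -27.28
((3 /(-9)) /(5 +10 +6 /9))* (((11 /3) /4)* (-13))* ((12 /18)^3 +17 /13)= 6193 /15228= 0.41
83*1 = 83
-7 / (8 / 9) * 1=-63 / 8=-7.88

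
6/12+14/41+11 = 11.84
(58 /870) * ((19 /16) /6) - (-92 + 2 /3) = 131539 /1440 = 91.35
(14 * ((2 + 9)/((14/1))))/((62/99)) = 1089/62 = 17.56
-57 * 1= -57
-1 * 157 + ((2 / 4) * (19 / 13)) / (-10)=-40839 / 260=-157.07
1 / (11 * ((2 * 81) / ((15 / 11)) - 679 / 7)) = 5 / 1199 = 0.00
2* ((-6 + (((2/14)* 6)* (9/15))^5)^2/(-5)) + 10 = -58313335008596998/13792736767578125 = -4.23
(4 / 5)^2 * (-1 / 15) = -16 / 375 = -0.04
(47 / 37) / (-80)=-47 / 2960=-0.02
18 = 18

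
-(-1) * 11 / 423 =11 / 423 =0.03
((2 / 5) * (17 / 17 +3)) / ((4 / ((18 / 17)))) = 36 / 85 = 0.42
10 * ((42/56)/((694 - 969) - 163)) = -5/292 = -0.02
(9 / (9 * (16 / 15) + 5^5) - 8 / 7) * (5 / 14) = -89335 / 219422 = -0.41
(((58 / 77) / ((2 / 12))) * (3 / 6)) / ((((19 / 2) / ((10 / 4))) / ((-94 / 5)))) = -16356 / 1463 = -11.18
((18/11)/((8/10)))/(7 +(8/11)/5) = 0.29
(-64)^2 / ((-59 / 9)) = -36864 / 59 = -624.81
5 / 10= 1 / 2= 0.50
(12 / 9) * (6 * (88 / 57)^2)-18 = 3470 / 3249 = 1.07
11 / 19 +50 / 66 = 838 / 627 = 1.34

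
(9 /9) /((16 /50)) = 25 /8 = 3.12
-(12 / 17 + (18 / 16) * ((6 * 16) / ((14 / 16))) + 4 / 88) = -325103 / 2618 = -124.18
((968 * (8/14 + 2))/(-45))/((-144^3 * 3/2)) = 0.00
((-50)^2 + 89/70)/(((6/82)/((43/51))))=102893969/3570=28821.84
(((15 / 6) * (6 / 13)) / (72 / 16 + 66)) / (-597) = -0.00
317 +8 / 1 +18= 343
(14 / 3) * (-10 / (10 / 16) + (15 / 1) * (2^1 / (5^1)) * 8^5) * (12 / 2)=5504576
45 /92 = 0.49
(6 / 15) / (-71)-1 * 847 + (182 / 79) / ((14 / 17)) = -23675818 / 28045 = -844.21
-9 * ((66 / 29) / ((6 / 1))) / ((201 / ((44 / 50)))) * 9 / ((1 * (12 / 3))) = -3267 / 97150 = -0.03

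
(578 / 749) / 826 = 289 / 309337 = 0.00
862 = 862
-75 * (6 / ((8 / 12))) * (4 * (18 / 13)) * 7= -340200 / 13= -26169.23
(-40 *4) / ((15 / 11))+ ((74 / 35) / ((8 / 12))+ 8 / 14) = -113.59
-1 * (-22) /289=22 /289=0.08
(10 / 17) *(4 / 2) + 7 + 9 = 17.18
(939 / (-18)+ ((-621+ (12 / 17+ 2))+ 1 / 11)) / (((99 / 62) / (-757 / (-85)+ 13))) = -8683178182 / 944163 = -9196.69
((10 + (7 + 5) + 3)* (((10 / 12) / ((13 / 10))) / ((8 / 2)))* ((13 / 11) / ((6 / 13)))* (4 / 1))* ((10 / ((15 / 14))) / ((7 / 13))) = 211250 / 297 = 711.28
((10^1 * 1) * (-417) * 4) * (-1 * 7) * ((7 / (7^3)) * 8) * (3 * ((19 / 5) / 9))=169024 / 7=24146.29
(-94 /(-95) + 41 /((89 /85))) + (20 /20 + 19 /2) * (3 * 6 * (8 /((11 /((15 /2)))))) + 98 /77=99731921 /93005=1072.33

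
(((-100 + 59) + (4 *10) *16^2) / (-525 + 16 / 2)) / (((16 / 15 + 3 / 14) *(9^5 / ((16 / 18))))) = -121520 / 524177973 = -0.00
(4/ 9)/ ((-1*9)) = -4/ 81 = -0.05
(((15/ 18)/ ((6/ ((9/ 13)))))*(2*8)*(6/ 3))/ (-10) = -4/ 13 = -0.31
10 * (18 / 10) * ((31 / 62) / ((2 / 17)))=153 / 2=76.50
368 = 368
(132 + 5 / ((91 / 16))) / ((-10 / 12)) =-72552 / 455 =-159.45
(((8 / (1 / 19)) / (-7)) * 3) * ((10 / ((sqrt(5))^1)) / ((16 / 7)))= -57 * sqrt(5)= -127.46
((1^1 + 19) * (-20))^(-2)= 0.00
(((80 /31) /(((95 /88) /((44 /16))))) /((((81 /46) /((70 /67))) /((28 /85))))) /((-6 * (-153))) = 0.00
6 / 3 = 2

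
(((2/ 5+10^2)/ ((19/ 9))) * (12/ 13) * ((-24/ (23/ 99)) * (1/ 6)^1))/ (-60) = 1789128/ 142025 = 12.60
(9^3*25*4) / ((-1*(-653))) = 72900 / 653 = 111.64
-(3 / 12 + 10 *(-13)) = 129.75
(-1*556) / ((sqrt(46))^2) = -278 / 23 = -12.09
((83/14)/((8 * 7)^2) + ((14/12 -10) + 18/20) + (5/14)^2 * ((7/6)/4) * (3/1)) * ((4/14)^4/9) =-5149831/889426440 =-0.01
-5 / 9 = -0.56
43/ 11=3.91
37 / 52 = 0.71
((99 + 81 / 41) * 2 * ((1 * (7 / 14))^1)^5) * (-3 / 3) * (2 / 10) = -207 / 164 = -1.26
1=1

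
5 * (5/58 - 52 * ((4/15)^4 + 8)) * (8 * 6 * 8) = -78207934144/97875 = -799059.35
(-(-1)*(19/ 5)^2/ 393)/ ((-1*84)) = -361/ 825300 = -0.00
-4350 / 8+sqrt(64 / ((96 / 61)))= -2175 / 4+sqrt(366) / 3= -537.37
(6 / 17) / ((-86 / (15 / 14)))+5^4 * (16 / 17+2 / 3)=1814845 / 1806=1004.90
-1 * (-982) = 982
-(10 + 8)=-18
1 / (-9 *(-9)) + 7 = 568 / 81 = 7.01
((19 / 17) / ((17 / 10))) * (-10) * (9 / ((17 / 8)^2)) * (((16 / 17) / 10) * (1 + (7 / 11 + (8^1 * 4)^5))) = -646306710220800 / 15618427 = -41381037.30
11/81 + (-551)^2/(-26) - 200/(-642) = -11676.51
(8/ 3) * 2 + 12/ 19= 340/ 57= 5.96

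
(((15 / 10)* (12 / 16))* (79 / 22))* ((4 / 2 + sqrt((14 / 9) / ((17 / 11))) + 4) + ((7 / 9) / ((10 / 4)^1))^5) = 237* sqrt(2618) / 2992 + 43754409673 / 1804275000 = 28.30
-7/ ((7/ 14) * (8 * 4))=-7/ 16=-0.44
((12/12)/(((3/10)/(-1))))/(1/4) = -40/3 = -13.33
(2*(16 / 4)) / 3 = 2.67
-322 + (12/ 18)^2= -2894/ 9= -321.56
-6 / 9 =-2 / 3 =-0.67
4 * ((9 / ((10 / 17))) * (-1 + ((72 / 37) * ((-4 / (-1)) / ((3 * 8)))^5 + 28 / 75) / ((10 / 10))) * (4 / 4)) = -1063843 / 27750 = -38.34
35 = 35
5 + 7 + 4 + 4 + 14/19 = 394/19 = 20.74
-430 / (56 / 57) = -12255 / 28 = -437.68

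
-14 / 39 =-0.36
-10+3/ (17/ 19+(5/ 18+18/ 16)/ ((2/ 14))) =-142466/ 14657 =-9.72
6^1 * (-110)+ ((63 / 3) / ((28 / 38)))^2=609 / 4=152.25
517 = 517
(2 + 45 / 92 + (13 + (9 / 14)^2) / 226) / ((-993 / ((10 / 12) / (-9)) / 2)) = 4327355 / 9105087096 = 0.00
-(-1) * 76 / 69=76 / 69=1.10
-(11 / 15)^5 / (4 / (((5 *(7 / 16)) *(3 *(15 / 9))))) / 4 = -1127357 / 7776000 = -0.14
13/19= 0.68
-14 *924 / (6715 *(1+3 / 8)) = -9408 / 6715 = -1.40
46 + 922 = 968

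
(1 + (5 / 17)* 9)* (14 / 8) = 217 / 34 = 6.38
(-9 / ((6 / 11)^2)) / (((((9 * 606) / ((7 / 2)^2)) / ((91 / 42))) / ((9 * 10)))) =-385385 / 29088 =-13.25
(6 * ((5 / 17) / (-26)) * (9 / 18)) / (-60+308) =-15 / 109616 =-0.00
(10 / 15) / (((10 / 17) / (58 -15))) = 48.73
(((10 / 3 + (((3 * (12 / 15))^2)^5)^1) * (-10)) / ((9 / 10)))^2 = 552642066789927042593344 / 111236572265625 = 4968168791.38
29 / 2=14.50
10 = 10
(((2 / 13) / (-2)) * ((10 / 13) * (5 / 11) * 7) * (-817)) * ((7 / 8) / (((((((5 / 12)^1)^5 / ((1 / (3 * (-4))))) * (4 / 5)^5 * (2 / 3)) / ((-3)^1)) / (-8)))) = -729601425 / 7436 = -98117.46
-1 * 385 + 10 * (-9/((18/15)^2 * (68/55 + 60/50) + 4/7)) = -7992215/19634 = -407.06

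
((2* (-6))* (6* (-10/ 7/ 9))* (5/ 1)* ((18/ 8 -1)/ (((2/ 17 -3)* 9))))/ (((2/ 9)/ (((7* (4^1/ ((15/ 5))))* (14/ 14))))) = -17000/ 147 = -115.65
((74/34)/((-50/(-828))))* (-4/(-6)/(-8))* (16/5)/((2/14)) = -142968/2125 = -67.28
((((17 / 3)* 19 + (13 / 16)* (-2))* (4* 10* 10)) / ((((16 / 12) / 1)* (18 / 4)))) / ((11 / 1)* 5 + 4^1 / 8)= 127250 / 999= 127.38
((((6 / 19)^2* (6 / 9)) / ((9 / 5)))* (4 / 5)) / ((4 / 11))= 88 / 1083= 0.08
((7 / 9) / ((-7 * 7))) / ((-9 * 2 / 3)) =1 / 378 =0.00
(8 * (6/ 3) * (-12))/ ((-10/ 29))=2784/ 5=556.80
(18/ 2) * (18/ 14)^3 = 6561/ 343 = 19.13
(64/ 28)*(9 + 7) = 256/ 7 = 36.57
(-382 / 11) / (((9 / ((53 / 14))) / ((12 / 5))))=-40492 / 1155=-35.06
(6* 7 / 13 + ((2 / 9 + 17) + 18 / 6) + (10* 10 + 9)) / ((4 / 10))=77485 / 234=331.13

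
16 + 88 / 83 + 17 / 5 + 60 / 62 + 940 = 12368771 / 12865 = 961.43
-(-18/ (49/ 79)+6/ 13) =18192/ 637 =28.56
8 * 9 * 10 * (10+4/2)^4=14929920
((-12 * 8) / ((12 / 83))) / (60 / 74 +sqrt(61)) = 737040 / 82609 - 909016 * sqrt(61) / 82609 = -77.02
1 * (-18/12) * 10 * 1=-15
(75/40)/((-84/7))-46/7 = -1507/224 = -6.73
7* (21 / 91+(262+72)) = 2339.62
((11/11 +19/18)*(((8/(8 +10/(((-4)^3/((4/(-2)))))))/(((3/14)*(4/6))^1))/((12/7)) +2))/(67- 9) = 6253/29754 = 0.21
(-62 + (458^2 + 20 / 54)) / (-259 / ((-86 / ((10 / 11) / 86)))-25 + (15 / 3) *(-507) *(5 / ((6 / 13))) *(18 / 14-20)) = 403055400286 / 987764994495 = 0.41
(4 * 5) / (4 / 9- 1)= -36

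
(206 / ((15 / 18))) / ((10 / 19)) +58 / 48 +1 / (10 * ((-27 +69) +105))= 13844137 / 29400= 470.89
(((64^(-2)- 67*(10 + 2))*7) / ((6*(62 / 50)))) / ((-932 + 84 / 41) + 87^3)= -4725717605 / 4108002975744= -0.00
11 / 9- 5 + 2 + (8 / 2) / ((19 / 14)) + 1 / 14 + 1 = 5365 / 2394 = 2.24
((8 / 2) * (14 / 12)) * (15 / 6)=35 / 3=11.67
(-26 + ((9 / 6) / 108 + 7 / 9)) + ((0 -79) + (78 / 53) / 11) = -1456211 / 13992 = -104.07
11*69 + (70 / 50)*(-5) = 752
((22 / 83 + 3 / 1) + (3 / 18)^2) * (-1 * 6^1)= -9839 / 498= -19.76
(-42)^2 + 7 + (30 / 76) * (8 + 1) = 67433 / 38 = 1774.55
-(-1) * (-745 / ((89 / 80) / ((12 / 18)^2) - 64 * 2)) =238400 / 40159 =5.94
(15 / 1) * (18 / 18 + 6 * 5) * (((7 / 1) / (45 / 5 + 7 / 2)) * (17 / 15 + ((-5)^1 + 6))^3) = 14221312 / 5625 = 2528.23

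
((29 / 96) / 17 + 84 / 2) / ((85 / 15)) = 68573 / 9248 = 7.41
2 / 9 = 0.22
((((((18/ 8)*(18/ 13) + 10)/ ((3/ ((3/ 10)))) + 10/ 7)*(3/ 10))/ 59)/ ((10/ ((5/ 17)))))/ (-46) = -0.00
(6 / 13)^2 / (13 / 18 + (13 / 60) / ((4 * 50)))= 0.29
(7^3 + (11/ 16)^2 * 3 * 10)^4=4369048748491295521/ 268435456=16275974916.26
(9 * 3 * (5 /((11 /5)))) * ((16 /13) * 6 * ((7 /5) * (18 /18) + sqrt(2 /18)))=8640 /11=785.45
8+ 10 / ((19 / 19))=18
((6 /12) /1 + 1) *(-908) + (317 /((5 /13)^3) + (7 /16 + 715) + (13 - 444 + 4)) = 8996059 /2000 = 4498.03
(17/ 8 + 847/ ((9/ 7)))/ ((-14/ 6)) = -47585/ 168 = -283.24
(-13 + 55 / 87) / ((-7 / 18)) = 6456 / 203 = 31.80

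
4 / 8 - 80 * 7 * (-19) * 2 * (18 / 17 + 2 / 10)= 910801 / 34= 26788.26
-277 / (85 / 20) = -1108 / 17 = -65.18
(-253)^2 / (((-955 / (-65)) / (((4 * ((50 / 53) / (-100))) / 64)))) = -832117 / 323936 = -2.57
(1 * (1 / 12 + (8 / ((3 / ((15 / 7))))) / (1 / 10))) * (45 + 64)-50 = 6187.65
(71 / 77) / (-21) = -71 / 1617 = -0.04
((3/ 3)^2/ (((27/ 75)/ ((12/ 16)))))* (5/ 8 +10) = 2125/ 96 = 22.14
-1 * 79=-79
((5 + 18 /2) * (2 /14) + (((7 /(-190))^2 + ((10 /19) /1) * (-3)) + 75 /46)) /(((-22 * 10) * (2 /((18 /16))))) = -15340293 /2922656000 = -0.01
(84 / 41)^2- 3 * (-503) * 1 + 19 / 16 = 40730899 / 26896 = 1514.39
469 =469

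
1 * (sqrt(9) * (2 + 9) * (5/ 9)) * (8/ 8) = 55/ 3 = 18.33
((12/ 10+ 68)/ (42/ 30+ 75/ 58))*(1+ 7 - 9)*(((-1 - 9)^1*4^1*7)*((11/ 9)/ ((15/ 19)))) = 21352352/ 1917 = 11138.42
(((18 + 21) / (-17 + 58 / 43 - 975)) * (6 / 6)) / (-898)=1677 / 38253004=0.00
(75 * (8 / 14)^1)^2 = 90000 / 49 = 1836.73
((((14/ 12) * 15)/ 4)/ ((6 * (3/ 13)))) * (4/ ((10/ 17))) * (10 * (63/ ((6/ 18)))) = 162435/ 4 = 40608.75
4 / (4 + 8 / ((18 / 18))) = 1 / 3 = 0.33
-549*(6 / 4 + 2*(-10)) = 20313 / 2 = 10156.50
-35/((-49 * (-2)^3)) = -5/56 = -0.09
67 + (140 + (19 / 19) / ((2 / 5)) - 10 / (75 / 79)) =5969 / 30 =198.97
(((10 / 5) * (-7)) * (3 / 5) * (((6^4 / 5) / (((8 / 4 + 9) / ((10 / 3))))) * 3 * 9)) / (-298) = 489888 / 8195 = 59.78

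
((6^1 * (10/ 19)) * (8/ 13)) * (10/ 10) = 480/ 247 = 1.94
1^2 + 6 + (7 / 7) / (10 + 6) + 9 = 257 / 16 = 16.06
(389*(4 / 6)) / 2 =129.67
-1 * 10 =-10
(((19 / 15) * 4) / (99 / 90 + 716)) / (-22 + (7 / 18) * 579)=304 / 8741449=0.00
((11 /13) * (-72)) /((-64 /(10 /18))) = 55 /104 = 0.53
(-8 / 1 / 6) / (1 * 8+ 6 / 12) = -8 / 51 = -0.16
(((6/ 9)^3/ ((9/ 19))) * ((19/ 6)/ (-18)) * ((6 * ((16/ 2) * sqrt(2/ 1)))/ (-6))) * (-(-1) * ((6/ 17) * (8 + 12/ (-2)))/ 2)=11552 * sqrt(2)/ 37179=0.44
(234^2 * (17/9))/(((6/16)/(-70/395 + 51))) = 1107369120/79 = 14017330.63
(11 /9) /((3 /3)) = 11 /9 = 1.22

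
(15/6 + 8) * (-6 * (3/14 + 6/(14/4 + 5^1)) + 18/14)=-756/17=-44.47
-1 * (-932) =932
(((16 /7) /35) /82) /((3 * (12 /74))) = 148 /90405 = 0.00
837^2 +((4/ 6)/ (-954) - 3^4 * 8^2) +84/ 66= 10946075308/ 15741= 695386.27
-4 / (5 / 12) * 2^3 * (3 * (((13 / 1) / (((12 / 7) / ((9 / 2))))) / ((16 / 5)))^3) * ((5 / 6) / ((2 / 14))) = -53409344625 / 32768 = -1629923.85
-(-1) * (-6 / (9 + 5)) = -3 / 7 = -0.43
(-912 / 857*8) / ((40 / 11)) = -10032 / 4285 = -2.34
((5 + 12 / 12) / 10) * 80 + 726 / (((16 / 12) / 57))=62169 / 2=31084.50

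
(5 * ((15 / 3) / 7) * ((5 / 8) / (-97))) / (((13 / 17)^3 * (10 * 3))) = -122825 / 71604624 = -0.00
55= 55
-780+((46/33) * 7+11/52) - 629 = -2400737/1716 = -1399.03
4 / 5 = 0.80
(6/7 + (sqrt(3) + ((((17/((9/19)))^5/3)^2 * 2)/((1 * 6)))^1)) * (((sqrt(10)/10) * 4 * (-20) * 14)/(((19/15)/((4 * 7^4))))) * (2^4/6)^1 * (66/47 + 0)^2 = -257395381700578680991318575862835200 * sqrt(10)/439031484283113-187420907520 * sqrt(30)/41971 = -1853980168896902357199.60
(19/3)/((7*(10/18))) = 57/35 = 1.63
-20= -20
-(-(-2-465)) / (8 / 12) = -1401 / 2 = -700.50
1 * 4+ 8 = 12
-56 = -56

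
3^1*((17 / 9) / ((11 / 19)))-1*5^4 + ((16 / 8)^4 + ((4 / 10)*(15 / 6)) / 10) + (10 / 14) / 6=-691837 / 1155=-598.99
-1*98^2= -9604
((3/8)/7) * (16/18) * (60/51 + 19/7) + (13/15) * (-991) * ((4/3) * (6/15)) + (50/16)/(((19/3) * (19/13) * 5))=-457.81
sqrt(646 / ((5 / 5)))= sqrt(646)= 25.42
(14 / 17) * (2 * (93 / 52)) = 651 / 221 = 2.95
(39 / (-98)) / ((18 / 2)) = -13 / 294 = -0.04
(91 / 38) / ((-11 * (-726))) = 91 / 303468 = 0.00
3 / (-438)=-1 / 146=-0.01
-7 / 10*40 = -28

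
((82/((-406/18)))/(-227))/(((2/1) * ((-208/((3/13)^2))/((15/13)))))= -49815/21057911056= -0.00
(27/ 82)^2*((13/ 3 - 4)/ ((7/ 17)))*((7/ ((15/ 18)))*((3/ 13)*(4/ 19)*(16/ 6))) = 198288/ 2076035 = 0.10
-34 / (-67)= 34 / 67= 0.51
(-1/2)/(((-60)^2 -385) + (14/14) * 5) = -1/6440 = -0.00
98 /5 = 19.60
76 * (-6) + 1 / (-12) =-456.08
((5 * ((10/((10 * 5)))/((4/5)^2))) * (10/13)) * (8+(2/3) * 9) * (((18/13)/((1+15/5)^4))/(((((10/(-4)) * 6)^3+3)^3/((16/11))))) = -875/253425059137536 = -0.00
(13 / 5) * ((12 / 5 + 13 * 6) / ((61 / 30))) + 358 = 140546 / 305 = 460.81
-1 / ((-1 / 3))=3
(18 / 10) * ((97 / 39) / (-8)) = -291 / 520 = -0.56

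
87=87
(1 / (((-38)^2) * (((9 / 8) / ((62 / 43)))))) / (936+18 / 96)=0.00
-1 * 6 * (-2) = 12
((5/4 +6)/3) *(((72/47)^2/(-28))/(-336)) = 261/432964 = 0.00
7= 7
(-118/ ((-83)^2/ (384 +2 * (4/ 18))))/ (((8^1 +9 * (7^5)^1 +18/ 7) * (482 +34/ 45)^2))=-16076025/ 86067042959168414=-0.00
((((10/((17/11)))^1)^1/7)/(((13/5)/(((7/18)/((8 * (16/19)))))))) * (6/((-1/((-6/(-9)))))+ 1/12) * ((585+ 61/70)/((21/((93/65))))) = -12488382643/3892202496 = -3.21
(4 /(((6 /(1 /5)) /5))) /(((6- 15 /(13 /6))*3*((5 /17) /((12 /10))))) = -221 /225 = -0.98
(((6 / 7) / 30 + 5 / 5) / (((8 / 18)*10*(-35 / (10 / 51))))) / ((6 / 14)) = -9 / 2975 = -0.00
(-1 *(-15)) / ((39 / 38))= 190 / 13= 14.62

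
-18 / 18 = -1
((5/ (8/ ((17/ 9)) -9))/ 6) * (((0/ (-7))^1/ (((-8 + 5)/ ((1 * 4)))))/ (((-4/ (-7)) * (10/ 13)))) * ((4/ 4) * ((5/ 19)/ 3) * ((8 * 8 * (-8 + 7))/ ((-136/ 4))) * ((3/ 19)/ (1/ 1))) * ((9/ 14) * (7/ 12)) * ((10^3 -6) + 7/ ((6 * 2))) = 0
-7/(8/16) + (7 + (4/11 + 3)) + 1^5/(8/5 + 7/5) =-109/33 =-3.30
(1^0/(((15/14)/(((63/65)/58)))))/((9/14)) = 686/28275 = 0.02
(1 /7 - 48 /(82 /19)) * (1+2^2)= -15755 /287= -54.90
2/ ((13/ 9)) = 18/ 13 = 1.38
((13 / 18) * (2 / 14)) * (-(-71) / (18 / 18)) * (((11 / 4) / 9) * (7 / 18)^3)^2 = 1877056181 / 793437161472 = 0.00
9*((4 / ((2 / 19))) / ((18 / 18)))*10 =3420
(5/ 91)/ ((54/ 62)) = 155/ 2457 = 0.06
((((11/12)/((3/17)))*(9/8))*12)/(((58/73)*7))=40953/3248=12.61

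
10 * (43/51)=430/51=8.43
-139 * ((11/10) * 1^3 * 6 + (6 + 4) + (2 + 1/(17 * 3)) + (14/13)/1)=-9075866/3315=-2737.82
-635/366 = -1.73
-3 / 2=-1.50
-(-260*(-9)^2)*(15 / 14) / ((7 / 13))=2053350 / 49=41905.10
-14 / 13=-1.08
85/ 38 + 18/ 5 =1109/ 190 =5.84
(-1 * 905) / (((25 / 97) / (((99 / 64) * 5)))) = -1738143 / 64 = -27158.48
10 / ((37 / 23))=230 / 37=6.22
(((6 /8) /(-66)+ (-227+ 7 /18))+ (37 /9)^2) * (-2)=1494893 /3564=419.44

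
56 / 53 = 1.06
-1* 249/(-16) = 249/16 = 15.56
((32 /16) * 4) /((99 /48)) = 3.88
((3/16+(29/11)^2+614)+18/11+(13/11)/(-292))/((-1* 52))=-88014871/7349056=-11.98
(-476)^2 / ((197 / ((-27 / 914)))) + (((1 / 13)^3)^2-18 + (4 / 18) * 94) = -121578774447809 / 3910975087149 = -31.09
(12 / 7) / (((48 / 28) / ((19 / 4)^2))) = 361 / 16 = 22.56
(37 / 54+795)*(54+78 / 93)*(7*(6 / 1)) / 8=127826825 / 558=229080.33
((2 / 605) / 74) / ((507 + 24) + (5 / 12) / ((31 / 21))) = 124 / 1474701415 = 0.00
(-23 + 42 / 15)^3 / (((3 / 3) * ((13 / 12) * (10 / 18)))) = -13695.08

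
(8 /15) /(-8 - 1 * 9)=-8 /255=-0.03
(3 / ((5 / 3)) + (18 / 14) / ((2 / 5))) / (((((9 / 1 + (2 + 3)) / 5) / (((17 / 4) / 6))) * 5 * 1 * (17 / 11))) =0.16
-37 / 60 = -0.62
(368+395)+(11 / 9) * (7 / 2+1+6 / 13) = 59987 / 78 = 769.06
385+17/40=15417/40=385.42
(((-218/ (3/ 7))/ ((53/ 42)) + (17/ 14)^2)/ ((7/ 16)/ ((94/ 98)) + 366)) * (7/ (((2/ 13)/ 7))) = -5098216994/ 14605475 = -349.06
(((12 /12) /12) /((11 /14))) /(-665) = -1 /6270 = -0.00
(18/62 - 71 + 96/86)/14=-46384/9331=-4.97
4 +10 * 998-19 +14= 9979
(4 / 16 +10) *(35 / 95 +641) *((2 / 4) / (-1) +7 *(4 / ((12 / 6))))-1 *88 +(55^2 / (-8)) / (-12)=161775787 / 1824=88692.87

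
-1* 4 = -4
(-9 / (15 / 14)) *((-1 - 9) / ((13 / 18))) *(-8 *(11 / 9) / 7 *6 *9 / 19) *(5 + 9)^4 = -4381267968 / 247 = -17737927.00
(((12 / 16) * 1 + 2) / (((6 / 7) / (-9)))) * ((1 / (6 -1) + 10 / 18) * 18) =-3927 / 10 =-392.70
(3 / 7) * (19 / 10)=57 / 70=0.81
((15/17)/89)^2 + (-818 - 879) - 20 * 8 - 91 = -4459300987/2289169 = -1948.00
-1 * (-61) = 61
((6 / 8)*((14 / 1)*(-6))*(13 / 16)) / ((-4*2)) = 819 / 128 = 6.40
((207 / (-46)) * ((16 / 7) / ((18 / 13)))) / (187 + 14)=-52 / 1407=-0.04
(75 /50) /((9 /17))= 17 /6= 2.83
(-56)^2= 3136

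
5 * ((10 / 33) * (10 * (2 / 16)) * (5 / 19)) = 0.50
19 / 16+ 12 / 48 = 23 / 16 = 1.44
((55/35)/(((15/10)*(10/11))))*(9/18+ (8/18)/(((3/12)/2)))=8833/1890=4.67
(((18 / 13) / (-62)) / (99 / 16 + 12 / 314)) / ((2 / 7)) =-26376 / 2100839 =-0.01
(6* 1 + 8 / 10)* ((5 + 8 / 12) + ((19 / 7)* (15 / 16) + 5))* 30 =75463 / 28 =2695.11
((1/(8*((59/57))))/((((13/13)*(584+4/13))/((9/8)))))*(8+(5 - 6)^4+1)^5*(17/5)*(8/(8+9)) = 463125/12449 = 37.20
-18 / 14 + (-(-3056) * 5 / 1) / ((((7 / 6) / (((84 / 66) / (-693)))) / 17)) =-148901 / 363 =-410.20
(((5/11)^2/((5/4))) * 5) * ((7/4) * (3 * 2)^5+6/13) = 11246.66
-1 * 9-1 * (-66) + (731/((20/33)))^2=581941929/400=1454854.82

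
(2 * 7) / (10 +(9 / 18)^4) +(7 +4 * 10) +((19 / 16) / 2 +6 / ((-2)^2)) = 37157 / 736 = 50.49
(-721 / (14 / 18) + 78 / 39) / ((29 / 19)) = -17575 / 29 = -606.03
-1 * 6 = -6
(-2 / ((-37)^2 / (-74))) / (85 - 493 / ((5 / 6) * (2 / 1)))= -10 / 19499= -0.00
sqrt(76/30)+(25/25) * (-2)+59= sqrt(570)/15+57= 58.59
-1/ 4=-0.25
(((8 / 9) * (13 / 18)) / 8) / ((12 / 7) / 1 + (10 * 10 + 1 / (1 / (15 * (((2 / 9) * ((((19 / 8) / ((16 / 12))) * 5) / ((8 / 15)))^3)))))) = 381681664 / 74315028347451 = 0.00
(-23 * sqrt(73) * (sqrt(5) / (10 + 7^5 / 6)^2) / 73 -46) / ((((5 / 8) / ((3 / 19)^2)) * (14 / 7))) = -1656 / 1805 -29808 * sqrt(365) / 37486574461085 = -0.92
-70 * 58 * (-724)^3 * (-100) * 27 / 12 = -346676377824000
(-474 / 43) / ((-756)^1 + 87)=158 / 9589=0.02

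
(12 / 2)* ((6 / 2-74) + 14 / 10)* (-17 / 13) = 35496 / 65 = 546.09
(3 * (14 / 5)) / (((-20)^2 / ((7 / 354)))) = 49 / 118000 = 0.00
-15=-15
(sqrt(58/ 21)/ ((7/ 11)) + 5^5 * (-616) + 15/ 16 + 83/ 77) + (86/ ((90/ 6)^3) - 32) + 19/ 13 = -104055490406999/ 54054000 + 11 * sqrt(1218)/ 147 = -1925025.89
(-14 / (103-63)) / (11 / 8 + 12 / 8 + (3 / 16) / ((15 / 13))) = -28 / 243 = -0.12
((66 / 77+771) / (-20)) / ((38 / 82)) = -221523 / 2660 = -83.28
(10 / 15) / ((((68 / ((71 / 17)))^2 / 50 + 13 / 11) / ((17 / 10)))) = 4713335 / 26964519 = 0.17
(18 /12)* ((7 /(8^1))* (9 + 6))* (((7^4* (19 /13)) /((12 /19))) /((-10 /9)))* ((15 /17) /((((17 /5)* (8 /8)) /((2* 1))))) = -12286337175 /240448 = -51097.69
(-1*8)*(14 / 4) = -28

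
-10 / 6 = -5 / 3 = -1.67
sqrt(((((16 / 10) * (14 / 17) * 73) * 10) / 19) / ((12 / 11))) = 2 * sqrt(10893498) / 969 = 6.81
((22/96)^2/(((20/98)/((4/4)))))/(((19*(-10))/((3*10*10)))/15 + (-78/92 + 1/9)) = -681835/2063872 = -0.33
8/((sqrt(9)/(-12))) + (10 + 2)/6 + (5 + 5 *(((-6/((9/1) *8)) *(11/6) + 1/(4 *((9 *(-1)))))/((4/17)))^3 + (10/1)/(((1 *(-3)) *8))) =-661119385/23887872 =-27.68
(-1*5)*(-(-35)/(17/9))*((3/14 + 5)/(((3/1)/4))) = -10950/17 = -644.12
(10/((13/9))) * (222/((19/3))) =59940/247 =242.67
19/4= 4.75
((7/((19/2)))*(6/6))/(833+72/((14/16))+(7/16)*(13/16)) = 0.00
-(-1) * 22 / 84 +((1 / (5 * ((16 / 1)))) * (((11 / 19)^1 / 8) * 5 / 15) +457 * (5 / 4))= 48647119 / 85120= 571.51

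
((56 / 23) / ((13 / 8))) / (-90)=-224 / 13455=-0.02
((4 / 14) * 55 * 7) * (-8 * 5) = -4400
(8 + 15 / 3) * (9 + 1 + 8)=234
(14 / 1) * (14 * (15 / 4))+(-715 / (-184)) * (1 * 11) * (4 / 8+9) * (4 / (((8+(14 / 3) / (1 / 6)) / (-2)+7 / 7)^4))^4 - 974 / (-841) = 692911382341901505414076227 / 941253434451024237027983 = 736.16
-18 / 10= -9 / 5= -1.80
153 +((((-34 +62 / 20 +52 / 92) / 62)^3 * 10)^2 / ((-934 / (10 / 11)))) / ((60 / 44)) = 18023699574379642609524650111 / 117802711914917107205760000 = 153.00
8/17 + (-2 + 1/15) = -373/255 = -1.46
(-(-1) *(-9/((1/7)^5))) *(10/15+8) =-1310946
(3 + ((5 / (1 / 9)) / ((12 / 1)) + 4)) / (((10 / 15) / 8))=129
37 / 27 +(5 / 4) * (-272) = -9143 / 27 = -338.63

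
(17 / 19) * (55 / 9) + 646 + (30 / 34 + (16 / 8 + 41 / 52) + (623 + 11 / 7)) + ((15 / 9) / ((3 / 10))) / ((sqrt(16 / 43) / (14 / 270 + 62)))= 41885 * sqrt(43) / 486 + 1354122661 / 1058148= 1844.85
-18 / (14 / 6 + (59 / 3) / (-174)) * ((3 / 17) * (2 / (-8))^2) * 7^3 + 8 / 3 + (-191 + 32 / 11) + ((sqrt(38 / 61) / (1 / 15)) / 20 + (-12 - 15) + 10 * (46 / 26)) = -7620899389 / 33810348 + 3 * sqrt(2318) / 244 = -224.81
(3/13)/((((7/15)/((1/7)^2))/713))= 32085/4459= 7.20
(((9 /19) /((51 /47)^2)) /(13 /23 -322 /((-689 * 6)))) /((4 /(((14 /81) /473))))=245042161 /4288037804028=0.00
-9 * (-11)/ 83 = 1.19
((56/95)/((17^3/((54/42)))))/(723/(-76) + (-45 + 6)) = -96/30190385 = -0.00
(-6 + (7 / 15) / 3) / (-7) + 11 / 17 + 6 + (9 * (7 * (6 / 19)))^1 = 2785444 / 101745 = 27.38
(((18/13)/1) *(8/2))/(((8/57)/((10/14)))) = 2565/91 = 28.19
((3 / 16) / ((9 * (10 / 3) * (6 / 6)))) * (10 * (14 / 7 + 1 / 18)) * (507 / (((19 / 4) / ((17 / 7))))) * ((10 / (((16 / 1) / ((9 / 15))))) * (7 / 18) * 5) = 531505 / 21888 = 24.28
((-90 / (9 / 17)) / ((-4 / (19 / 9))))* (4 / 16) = 1615 / 72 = 22.43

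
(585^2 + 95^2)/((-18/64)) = -11240000/9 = -1248888.89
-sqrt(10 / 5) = -sqrt(2) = -1.41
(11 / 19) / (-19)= -11 / 361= -0.03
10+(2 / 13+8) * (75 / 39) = 4340 / 169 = 25.68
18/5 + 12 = 78/5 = 15.60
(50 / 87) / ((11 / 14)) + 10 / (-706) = 242315 / 337821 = 0.72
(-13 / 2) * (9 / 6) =-39 / 4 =-9.75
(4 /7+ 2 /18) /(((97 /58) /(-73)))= -182062 /6111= -29.79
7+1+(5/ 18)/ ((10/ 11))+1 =335/ 36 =9.31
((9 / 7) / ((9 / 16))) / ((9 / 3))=16 / 21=0.76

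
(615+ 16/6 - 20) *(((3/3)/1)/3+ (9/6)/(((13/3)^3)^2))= 17320700947/86882562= 199.36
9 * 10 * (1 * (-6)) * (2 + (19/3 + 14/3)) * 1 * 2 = -14040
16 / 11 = 1.45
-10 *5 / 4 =-25 / 2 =-12.50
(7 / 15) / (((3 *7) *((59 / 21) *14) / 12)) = 2 / 295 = 0.01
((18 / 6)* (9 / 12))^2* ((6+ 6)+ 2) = 567 / 8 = 70.88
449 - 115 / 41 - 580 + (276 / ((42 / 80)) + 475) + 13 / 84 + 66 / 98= 20919419 / 24108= 867.74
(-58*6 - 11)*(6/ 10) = -215.40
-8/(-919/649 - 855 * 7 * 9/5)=1298/1748149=0.00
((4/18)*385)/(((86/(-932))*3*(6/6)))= -358820/1161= -309.06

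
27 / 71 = 0.38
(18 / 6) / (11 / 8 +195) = 24 / 1571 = 0.02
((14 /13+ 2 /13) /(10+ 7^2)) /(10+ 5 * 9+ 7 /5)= 0.00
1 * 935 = 935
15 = 15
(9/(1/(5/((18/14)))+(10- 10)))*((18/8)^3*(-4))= -25515/16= -1594.69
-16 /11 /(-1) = 16 /11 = 1.45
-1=-1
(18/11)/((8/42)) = 189/22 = 8.59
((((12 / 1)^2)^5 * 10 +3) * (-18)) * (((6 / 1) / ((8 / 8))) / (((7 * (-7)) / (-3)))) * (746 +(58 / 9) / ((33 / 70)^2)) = -18812342865490793112 / 5929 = -3172936897535974.55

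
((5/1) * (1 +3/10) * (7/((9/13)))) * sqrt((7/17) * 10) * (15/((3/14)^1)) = 41405 * sqrt(1190)/153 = 9335.44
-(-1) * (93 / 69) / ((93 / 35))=35 / 69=0.51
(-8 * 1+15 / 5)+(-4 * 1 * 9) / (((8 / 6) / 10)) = -275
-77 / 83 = -0.93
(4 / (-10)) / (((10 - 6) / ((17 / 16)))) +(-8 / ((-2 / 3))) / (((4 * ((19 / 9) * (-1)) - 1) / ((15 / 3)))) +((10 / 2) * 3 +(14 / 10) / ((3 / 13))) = 119197 / 8160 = 14.61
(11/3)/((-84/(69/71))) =-253/5964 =-0.04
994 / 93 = 10.69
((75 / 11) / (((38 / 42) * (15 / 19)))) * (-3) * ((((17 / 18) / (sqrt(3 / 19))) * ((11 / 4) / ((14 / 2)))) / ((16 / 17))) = -28.41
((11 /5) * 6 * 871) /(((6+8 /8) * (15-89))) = -28743 /1295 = -22.20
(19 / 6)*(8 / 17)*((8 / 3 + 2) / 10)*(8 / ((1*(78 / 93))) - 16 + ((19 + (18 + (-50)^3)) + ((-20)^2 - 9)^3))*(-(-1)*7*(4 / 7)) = 36671091968 / 221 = 165932542.84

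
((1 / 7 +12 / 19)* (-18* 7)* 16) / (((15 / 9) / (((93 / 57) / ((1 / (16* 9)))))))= -397260288 / 1805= -220088.80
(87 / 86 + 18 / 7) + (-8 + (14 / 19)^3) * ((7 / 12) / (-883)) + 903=3305430277827 / 3646011194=906.59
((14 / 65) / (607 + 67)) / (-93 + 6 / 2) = -7 / 1971450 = -0.00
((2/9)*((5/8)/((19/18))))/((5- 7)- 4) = -0.02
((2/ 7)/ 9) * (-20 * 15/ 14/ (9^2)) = -0.01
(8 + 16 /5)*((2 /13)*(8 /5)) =896 /325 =2.76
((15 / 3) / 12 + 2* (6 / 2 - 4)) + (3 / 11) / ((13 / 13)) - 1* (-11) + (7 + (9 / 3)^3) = 5767 / 132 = 43.69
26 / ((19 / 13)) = 338 / 19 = 17.79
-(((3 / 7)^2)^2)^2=-6561 / 5764801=-0.00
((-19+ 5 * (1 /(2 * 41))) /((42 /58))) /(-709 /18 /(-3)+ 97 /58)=-11754657 /6652660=-1.77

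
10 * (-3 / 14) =-15 / 7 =-2.14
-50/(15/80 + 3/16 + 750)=-400/6003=-0.07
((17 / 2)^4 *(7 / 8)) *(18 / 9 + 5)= 4092529 / 128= 31972.88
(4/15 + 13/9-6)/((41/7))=-1351/1845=-0.73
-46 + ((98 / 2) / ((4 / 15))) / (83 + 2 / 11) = -10685 / 244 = -43.79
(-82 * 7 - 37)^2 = 373321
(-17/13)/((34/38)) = -19/13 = -1.46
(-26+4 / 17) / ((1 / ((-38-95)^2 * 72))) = -557840304 / 17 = -32814135.53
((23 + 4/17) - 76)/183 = -299/1037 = -0.29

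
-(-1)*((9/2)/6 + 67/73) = 487/292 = 1.67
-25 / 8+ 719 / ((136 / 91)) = 16251 / 34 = 477.97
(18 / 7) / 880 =9 / 3080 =0.00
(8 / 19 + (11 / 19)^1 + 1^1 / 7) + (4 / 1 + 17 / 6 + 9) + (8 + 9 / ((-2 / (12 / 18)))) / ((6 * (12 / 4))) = 1087 / 63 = 17.25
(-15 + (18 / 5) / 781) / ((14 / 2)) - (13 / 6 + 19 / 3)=-581809 / 54670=-10.64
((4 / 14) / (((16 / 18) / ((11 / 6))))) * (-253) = -149.09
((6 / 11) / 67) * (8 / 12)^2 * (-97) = -776 / 2211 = -0.35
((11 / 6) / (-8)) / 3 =-11 / 144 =-0.08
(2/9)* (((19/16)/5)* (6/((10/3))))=19/200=0.10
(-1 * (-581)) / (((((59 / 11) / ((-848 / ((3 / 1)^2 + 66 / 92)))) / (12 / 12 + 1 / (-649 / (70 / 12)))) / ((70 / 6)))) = -1530532808560 / 14004063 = -109292.05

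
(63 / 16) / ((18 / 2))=7 / 16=0.44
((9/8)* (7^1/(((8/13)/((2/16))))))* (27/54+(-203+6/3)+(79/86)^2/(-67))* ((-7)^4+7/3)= -97787034955155/126856192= -770849.52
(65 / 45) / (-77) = -13 / 693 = -0.02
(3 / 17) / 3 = 1 / 17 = 0.06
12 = 12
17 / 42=0.40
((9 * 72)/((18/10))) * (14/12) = 420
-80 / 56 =-10 / 7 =-1.43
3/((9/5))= 5/3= 1.67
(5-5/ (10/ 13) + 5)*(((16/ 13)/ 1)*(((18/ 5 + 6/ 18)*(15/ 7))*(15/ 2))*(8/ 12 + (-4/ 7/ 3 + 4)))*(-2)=-221840/ 91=-2437.80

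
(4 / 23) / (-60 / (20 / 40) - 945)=-4 / 24495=-0.00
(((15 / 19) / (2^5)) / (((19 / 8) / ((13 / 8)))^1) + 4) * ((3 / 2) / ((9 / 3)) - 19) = -1716911 / 23104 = -74.31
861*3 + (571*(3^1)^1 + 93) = 4389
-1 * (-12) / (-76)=-3 / 19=-0.16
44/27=1.63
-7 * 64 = -448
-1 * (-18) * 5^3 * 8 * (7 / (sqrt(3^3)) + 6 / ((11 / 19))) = 14000 * sqrt(3) + 2052000 / 11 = 210794.17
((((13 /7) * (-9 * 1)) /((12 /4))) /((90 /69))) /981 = -299 /68670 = -0.00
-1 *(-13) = 13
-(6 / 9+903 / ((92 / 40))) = -27136 / 69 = -393.28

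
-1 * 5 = -5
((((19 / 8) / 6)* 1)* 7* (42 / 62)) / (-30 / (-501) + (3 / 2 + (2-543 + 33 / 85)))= -695555 / 199753336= -0.00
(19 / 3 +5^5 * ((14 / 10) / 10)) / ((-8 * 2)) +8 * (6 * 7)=29593 / 96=308.26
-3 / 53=-0.06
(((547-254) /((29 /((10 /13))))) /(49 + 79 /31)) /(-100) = -9083 /6024460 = -0.00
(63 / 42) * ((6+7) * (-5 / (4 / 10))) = -975 / 4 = -243.75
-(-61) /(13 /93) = 5673 /13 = 436.38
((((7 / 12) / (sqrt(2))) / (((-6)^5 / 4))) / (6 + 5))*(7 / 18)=-49*sqrt(2) / 9237888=-0.00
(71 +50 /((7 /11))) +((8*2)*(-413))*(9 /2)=-207105 /7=-29586.43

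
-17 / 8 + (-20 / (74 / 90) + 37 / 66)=-252881 / 9768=-25.89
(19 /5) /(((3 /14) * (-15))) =-266 /225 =-1.18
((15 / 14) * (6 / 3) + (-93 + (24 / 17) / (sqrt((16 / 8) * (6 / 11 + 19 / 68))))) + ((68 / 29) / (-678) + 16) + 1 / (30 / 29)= -50851589 / 688170 + 24 * sqrt(230758) / 10489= -72.79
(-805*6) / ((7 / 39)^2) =-1049490 / 7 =-149927.14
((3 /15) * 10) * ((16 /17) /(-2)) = -16 /17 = -0.94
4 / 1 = 4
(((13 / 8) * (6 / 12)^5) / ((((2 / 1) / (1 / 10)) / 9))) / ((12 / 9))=351 / 20480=0.02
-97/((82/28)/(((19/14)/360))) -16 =-238003/14760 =-16.12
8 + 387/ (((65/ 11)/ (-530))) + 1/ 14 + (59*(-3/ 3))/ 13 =-6316745/ 182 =-34707.39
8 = 8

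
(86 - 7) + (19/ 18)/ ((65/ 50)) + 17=11327/ 117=96.81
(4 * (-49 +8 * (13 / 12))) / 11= -44 / 3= -14.67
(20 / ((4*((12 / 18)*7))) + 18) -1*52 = -32.93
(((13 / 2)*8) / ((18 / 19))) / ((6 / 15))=137.22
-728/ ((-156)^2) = -7/ 234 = -0.03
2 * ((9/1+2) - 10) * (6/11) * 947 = 11364/11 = 1033.09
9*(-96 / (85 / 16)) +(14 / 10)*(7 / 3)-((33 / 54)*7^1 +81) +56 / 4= -352889 / 1530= -230.65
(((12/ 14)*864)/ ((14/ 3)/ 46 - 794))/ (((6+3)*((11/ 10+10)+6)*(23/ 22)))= -42240/ 7285607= -0.01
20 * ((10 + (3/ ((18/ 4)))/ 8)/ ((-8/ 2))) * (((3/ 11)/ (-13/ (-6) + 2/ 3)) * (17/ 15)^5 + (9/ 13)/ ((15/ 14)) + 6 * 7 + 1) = -5816686381/ 2632500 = -2209.57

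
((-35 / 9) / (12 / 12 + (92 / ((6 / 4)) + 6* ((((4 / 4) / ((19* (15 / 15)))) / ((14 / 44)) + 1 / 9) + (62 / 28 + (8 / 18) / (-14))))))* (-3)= 665 / 4394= 0.15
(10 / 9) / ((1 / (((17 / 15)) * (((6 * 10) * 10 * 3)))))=2266.67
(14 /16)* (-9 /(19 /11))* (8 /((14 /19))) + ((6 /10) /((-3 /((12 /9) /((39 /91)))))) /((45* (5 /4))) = -1002599 /20250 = -49.51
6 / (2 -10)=-3 / 4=-0.75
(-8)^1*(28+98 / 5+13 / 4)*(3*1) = -6102 / 5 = -1220.40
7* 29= 203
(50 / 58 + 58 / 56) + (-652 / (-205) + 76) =13496289 / 166460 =81.08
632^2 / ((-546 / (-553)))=15777248 / 39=404544.82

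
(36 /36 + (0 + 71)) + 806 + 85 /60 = 10553 /12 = 879.42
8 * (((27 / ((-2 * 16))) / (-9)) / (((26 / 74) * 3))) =37 / 52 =0.71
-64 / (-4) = 16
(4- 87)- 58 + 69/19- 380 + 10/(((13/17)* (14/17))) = -867075/1729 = -501.49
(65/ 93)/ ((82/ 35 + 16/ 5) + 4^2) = 175/ 5394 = 0.03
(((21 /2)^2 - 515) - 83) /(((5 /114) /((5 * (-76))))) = 4225866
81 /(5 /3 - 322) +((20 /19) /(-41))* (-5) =-93197 /748619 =-0.12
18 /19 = 0.95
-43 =-43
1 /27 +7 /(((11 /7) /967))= 1279352 /297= 4307.58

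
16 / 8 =2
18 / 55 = 0.33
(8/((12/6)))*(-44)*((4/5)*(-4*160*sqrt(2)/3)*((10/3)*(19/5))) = 3424256*sqrt(2)/9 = 538069.92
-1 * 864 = -864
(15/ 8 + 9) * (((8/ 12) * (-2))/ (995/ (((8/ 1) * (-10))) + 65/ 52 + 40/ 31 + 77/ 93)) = 21576/ 13495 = 1.60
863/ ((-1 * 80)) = -863/ 80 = -10.79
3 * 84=252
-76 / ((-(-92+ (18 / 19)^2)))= -6859 / 8222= -0.83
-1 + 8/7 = 1/7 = 0.14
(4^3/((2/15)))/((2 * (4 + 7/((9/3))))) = 720/19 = 37.89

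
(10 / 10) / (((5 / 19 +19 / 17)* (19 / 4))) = 34 / 223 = 0.15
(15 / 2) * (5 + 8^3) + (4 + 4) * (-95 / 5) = 7451 / 2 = 3725.50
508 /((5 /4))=2032 /5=406.40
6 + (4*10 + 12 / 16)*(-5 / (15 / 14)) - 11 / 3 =-1127 / 6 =-187.83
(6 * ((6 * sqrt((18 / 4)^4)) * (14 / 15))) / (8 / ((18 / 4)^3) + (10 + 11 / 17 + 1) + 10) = 3011499 / 96200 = 31.30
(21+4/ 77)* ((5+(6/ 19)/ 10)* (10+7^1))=13172246/ 7315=1800.72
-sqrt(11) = -3.32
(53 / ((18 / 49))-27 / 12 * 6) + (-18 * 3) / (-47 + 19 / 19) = 27314 / 207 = 131.95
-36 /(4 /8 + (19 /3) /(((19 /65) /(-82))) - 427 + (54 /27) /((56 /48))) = 1512 /92461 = 0.02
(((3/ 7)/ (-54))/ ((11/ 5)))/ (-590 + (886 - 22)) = -5/ 379764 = -0.00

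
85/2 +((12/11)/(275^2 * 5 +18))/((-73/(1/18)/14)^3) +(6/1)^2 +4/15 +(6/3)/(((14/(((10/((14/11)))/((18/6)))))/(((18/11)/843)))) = 4264542782986883237707/54140966509602904470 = 78.77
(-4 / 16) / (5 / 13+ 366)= -13 / 19052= -0.00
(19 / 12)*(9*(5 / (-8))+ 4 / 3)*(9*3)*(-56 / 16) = 41097 / 64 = 642.14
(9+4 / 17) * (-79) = -12403 / 17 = -729.59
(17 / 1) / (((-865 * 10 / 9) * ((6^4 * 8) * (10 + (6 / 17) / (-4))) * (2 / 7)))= -2023 / 3358137600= -0.00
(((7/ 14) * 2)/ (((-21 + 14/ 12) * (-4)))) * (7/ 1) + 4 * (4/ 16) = 37/ 34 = 1.09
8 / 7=1.14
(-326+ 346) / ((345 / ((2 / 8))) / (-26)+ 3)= -0.40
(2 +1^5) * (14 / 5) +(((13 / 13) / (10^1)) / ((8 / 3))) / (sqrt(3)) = sqrt(3) / 80 +42 / 5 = 8.42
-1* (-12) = 12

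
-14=-14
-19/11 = -1.73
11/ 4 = 2.75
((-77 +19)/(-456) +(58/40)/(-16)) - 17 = -309413/18240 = -16.96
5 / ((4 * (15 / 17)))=17 / 12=1.42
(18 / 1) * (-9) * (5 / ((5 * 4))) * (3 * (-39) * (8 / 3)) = 12636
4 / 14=2 / 7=0.29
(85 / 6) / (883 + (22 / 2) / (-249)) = 7055 / 439712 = 0.02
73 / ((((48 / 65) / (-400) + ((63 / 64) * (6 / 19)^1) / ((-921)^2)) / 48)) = -108761838016000 / 57292017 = -1898376.84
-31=-31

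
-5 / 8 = -0.62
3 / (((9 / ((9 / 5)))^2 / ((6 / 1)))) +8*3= 618 / 25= 24.72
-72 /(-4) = 18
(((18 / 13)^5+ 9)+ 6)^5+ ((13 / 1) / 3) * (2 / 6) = 207794938822746444064317076915975396 / 63507690133801349994276657237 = 3271964.99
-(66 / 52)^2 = -1.61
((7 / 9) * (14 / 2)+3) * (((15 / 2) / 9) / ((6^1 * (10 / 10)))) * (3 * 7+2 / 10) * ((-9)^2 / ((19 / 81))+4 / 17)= 11830978 / 1377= 8591.85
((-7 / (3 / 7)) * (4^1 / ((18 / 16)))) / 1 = -58.07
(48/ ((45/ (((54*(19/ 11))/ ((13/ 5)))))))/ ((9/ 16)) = 9728/ 143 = 68.03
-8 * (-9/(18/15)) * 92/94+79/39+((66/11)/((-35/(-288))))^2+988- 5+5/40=62537996401/17963400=3481.41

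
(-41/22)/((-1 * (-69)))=-41/1518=-0.03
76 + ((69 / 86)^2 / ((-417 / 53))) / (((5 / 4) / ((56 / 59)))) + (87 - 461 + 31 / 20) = -17984823157 / 60654596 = -296.51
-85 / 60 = -17 / 12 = -1.42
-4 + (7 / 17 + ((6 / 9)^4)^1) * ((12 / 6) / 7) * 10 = -21776 / 9639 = -2.26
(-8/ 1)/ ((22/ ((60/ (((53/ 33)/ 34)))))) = -24480/ 53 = -461.89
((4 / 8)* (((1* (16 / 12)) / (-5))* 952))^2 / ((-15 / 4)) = -14500864 / 3375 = -4296.55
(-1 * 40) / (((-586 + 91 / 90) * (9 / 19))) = 400 / 2771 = 0.14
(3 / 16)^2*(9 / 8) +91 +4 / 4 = 188497 / 2048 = 92.04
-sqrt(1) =-1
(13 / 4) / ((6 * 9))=0.06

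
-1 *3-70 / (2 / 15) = -528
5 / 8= 0.62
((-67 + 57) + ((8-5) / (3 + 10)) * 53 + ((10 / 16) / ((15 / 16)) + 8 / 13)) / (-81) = -137 / 3159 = -0.04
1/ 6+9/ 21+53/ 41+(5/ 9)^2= 102127/ 46494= 2.20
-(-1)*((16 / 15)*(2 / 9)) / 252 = 8 / 8505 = 0.00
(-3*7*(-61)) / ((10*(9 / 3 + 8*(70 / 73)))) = 93513 / 7790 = 12.00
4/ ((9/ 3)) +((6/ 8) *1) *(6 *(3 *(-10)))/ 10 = -73/ 6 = -12.17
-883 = -883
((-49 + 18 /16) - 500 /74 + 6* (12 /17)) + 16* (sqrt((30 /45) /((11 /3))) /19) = -253595 /5032 + 16* sqrt(22) /209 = -50.04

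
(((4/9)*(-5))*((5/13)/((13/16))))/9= -0.12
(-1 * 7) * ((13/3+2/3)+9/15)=-196/5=-39.20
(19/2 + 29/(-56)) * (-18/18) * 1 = -503/56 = -8.98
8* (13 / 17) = 104 / 17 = 6.12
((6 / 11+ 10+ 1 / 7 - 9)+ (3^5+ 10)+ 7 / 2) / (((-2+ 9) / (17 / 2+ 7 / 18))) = 1590440 / 4851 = 327.86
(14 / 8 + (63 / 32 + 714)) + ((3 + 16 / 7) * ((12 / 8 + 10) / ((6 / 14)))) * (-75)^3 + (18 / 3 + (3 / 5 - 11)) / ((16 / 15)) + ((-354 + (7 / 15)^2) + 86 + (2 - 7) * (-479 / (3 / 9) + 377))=-430777380157 / 7200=-59830191.69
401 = 401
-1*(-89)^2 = -7921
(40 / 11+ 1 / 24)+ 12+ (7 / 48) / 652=1799111 / 114752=15.68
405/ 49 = 8.27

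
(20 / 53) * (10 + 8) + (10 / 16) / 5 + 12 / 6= 3781 / 424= 8.92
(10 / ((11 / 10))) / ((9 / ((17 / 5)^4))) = 334084 / 2475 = 134.98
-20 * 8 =-160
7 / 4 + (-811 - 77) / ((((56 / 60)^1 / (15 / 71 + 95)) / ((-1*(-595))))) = -15307343503 / 284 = -53899096.84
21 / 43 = 0.49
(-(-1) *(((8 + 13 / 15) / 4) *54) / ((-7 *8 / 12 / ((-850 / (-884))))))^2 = 6579225 / 10816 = 608.29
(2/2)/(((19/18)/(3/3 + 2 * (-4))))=-126/19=-6.63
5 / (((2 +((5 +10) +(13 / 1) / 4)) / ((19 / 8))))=95 / 162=0.59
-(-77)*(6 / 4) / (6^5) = 77 / 5184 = 0.01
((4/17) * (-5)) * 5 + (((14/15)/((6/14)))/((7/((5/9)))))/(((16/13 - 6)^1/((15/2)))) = -175135/28458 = -6.15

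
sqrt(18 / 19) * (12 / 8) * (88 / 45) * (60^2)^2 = 114048000 * sqrt(38) / 19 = 37002057.27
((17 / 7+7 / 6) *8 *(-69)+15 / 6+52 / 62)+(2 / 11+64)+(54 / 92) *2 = -210367125 / 109802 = -1915.88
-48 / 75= -16 / 25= -0.64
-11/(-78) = 11/78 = 0.14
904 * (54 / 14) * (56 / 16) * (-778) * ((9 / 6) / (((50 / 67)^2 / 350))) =-223764251382 / 25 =-8950570055.28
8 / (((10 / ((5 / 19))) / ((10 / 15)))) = 8 / 57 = 0.14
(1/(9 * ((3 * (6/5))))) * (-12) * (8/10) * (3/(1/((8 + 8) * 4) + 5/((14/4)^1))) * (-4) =14336/5823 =2.46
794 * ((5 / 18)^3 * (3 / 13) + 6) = 4767.93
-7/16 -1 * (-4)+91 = 94.56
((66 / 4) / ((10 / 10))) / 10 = 33 / 20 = 1.65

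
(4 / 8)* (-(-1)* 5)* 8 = 20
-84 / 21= -4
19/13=1.46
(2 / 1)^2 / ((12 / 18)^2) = 9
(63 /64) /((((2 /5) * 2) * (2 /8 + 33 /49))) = 15435 /11584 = 1.33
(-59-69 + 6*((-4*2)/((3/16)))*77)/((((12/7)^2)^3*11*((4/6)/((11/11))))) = -18235595/171072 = -106.60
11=11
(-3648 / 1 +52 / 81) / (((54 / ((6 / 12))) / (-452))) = 33384268 / 2187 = 15264.87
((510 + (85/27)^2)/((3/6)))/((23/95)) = 4294.92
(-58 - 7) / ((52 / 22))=-55 / 2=-27.50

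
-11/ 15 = -0.73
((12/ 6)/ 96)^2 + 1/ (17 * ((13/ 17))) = 2317/ 29952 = 0.08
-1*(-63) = 63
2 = 2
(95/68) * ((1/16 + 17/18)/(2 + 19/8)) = 2755/8568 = 0.32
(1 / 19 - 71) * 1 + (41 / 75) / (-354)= -35790179 / 504450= -70.95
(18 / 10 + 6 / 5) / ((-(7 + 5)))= -1 / 4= -0.25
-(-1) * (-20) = -20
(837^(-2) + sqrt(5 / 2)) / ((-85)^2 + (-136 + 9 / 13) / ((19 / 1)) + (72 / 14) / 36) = 1729 / 8743072396671 + 1729*sqrt(10) / 24959918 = 0.00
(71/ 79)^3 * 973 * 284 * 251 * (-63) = -3172044150.98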